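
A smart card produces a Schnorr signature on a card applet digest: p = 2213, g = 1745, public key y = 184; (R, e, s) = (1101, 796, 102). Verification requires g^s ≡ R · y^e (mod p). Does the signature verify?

verifies

g^s mod p:
1745^2 = 3045025 ≡ 2150
1745^4 ≡ 2150^2 = 4622500 ≡ 1756
1745^8 ≡ 1756^2 = 3083536 ≡ 827
1745^16 ≡ 827^2 = 683929 ≡ 112
1745^32 ≡ 112^2 = 12544 ≡ 1479
1745^64 ≡ 1479^2 = 2187441 ≡ 997
102 = 64 + 32 + 4 + 2, so 1745^102 ≡ 997·1479·1756·2150 ≡ 19 (mod 2213)
R · y^e mod p:
184^2 = 33856 ≡ 661
184^4 ≡ 661^2 = 436921 ≡ 960
184^8 ≡ 960^2 = 921600 ≡ 992
184^16 ≡ 992^2 = 984064 ≡ 1492
184^32 ≡ 1492^2 = 2226064 ≡ 1999
184^64 ≡ 1999^2 = 3996001 ≡ 1536
184^128 ≡ 1536^2 = 2359296 ≡ 238
184^256 ≡ 238^2 = 56644 ≡ 1319
184^512 ≡ 1319^2 = 1739761 ≡ 343
796 = 512 + 256 + 16 + 8 + 4, so 184^796 ≡ 343·1319·1492·992·960 ≡ 1606 (mod 2213)
1101·1606 = 1768206 ≡ 19 (mod 2213)
19 ≡ 19 (mod 2213); signature holds.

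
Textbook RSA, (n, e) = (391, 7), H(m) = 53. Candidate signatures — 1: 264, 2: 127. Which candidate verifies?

Candidate 1: Squares mod 391: 264^1≡264, 264^2≡98, 264^4≡220; 7 = 4 + 2 + 1, so 264^7 ≡ 220·98·264 ≡ 53 (mod 391)
  → matches H(m) = 53
Candidate 2: Squares mod 391: 127^1≡127, 127^2≡98, 127^4≡220; 7 = 4 + 2 + 1, so 127^7 ≡ 220·98·127 ≡ 338 (mod 391)

1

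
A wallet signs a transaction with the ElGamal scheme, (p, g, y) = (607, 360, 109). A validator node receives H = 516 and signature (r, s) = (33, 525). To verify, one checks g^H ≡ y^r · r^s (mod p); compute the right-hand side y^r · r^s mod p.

Squares mod 607: 109^1≡109, 109^2≡348, 109^4≡311, 109^8≡208, 109^16≡167, 109^32≡574
33 = 32 + 1, so 109^33 ≡ 574·109 ≡ 45 (mod 607)
Squares mod 607: 33^1≡33, 33^2≡482, 33^4≡450, 33^8≡369, 33^16≡193, 33^32≡222, 33^64≡117, 33^128≡335, 33^256≡537, 33^512≡44
525 = 512 + 8 + 4 + 1, so 33^525 ≡ 44·369·450·33 ≡ 558 (mod 607)
y^r · r^s ≡ 45·558 = 25110 ≡ 223 (mod 607)

223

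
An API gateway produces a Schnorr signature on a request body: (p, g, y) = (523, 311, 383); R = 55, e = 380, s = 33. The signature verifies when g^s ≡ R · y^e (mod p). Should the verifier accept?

reject

g^s mod p:
311^2 = 96721 ≡ 489
311^4 ≡ 489^2 = 239121 ≡ 110
311^8 ≡ 110^2 = 12100 ≡ 71
311^16 ≡ 71^2 = 5041 ≡ 334
311^32 ≡ 334^2 = 111556 ≡ 157
33 = 32 + 1, so 311^33 ≡ 157·311 ≡ 188 (mod 523)
R · y^e mod p:
383^2 = 146689 ≡ 249
383^4 ≡ 249^2 = 62001 ≡ 287
383^8 ≡ 287^2 = 82369 ≡ 258
383^16 ≡ 258^2 = 66564 ≡ 143
383^32 ≡ 143^2 = 20449 ≡ 52
383^64 ≡ 52^2 = 2704 ≡ 89
383^128 ≡ 89^2 = 7921 ≡ 76
383^256 ≡ 76^2 = 5776 ≡ 23
380 = 256 + 64 + 32 + 16 + 8 + 4, so 383^380 ≡ 23·89·52·143·258·287 ≡ 489 (mod 523)
55·489 = 26895 ≡ 222 (mod 523)
188 ≠ 222; the check fails.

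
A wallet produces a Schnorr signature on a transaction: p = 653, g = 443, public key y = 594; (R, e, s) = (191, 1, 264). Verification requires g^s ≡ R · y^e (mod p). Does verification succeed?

g^s mod p:
443^2 = 196249 ≡ 349
443^4 ≡ 349^2 = 121801 ≡ 343
443^8 ≡ 343^2 = 117649 ≡ 109
443^16 ≡ 109^2 = 11881 ≡ 127
443^32 ≡ 127^2 = 16129 ≡ 457
443^64 ≡ 457^2 = 208849 ≡ 542
443^128 ≡ 542^2 = 293764 ≡ 567
443^256 ≡ 567^2 = 321489 ≡ 213
264 = 256 + 8, so 443^264 ≡ 213·109 ≡ 362 (mod 653)
R · y^e mod p:
594^1 mod 653 = 594
191·594 = 113454 ≡ 485 (mod 653)
362 ≠ 485; the check fails.

fails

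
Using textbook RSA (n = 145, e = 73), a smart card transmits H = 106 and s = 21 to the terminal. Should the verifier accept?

accept

s^73 mod 145 = 106
106 = H, so the signature checks out.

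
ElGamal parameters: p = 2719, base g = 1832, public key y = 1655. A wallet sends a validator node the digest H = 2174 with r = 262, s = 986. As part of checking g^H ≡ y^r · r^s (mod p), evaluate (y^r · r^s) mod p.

620

1655^2 = 2739025 ≡ 992
1655^4 ≡ 992^2 = 984064 ≡ 2505
1655^8 ≡ 2505^2 = 6275025 ≡ 2292
1655^16 ≡ 2292^2 = 5253264 ≡ 156
1655^32 ≡ 156^2 = 24336 ≡ 2584
1655^64 ≡ 2584^2 = 6677056 ≡ 1911
1655^128 ≡ 1911^2 = 3651921 ≡ 304
1655^256 ≡ 304^2 = 92416 ≡ 2689
262 = 256 + 4 + 2, so 1655^262 ≡ 2689·2505·992 ≡ 742 (mod 2719)
262^2 = 68644 ≡ 669
262^4 ≡ 669^2 = 447561 ≡ 1645
262^8 ≡ 1645^2 = 2706025 ≡ 620
262^16 ≡ 620^2 = 384400 ≡ 1021
262^32 ≡ 1021^2 = 1042441 ≡ 1064
262^64 ≡ 1064^2 = 1132096 ≡ 992
262^128 ≡ 992^2 = 984064 ≡ 2505
262^256 ≡ 2505^2 = 6275025 ≡ 2292
262^512 ≡ 2292^2 = 5253264 ≡ 156
986 = 512 + 256 + 128 + 64 + 16 + 8 + 2, so 262^986 ≡ 156·2292·2505·992·1021·620·669 ≡ 1364 (mod 2719)
y^r · r^s ≡ 742·1364 = 1012088 ≡ 620 (mod 2719)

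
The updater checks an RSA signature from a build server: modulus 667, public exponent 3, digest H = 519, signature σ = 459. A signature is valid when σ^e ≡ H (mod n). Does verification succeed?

fails

Squares mod 667: σ^1≡459, σ^2≡576
3 = 2 + 1, so σ^3 ≡ 576·459 ≡ 252 (mod 667)
The recovered value 252 does not match the digest 519.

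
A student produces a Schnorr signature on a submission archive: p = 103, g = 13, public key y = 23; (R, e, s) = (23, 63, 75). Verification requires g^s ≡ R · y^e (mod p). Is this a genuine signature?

g^s mod p:
13^75 mod 103 = 93
R · y^e mod p:
23^63 mod 103 = 30
23·30 = 690 ≡ 72 (mod 103)
93 ≠ 72; the check fails.

forged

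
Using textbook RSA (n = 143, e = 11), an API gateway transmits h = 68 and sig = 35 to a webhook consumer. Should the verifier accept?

sig^2 ≡ 35^2 = 1225 ≡ 81
sig^4 ≡ 81^2 = 6561 ≡ 126
sig^8 ≡ 126^2 = 15876 ≡ 3
11 = 8 + 2 + 1, so sig^11 ≡ 3·81·35 ≡ 68 (mod 143)
sig^11 mod 143 = 68 matches h.

accept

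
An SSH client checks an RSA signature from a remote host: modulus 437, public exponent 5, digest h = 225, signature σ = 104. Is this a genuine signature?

σ^2 ≡ 104^2 = 10816 ≡ 328
σ^4 ≡ 328^2 = 107584 ≡ 82
5 = 4 + 1, so σ^5 ≡ 82·104 ≡ 225 (mod 437)
σ^5 mod 437 = 225 matches h.

genuine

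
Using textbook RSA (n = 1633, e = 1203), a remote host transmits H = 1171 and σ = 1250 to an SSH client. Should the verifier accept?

σ^2 ≡ 1250^2 = 1562500 ≡ 1352
σ^4 ≡ 1352^2 = 1827904 ≡ 577
σ^8 ≡ 577^2 = 332929 ≡ 1430
σ^16 ≡ 1430^2 = 2044900 ≡ 384
σ^32 ≡ 384^2 = 147456 ≡ 486
σ^64 ≡ 486^2 = 236196 ≡ 1044
σ^128 ≡ 1044^2 = 1089936 ≡ 725
σ^256 ≡ 725^2 = 525625 ≡ 1432
σ^512 ≡ 1432^2 = 2050624 ≡ 1209
σ^1024 ≡ 1209^2 = 1461681 ≡ 146
1203 = 1024 + 128 + 32 + 16 + 2 + 1, so σ^1203 ≡ 146·725·486·384·1352·1250 ≡ 462 (mod 1633)
The recovered value 462 does not match the digest 1171.

reject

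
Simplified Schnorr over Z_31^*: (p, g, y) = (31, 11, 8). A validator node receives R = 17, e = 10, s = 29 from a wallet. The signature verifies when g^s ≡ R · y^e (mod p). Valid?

yes

g^s mod p:
11^29 mod 31 = 17
R · y^e mod p:
8^10 mod 31 = 1
17·1 = 17 ≡ 17 (mod 31)
17 ≡ 17 (mod 31); signature holds.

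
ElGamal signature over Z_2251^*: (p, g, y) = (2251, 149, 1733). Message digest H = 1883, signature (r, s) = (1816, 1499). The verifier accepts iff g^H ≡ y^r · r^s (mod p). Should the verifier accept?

Left side g^H mod p:
149^2 = 22201 ≡ 1942
149^4 ≡ 1942^2 = 3771364 ≡ 939
149^8 ≡ 939^2 = 881721 ≡ 1580
149^16 ≡ 1580^2 = 2496400 ≡ 41
149^32 ≡ 41^2 = 1681
149^64 ≡ 1681^2 = 2825761 ≡ 756
149^128 ≡ 756^2 = 571536 ≡ 2033
149^256 ≡ 2033^2 = 4133089 ≡ 253
149^512 ≡ 253^2 = 64009 ≡ 981
149^1024 ≡ 981^2 = 962361 ≡ 1184
1883 = 1024 + 512 + 256 + 64 + 16 + 8 + 2 + 1, so 149^1883 ≡ 1184·981·253·756·41·1580·1942·149 ≡ 2144 (mod 2251)
Right side y^r · r^s mod p:
1733^2 = 3003289 ≡ 455
1733^4 ≡ 455^2 = 207025 ≡ 2184
1733^8 ≡ 2184^2 = 4769856 ≡ 2238
1733^16 ≡ 2238^2 = 5008644 ≡ 169
1733^32 ≡ 169^2 = 28561 ≡ 1549
1733^64 ≡ 1549^2 = 2399401 ≡ 2086
1733^128 ≡ 2086^2 = 4351396 ≡ 213
1733^256 ≡ 213^2 = 45369 ≡ 349
1733^512 ≡ 349^2 = 121801 ≡ 247
1733^1024 ≡ 247^2 = 61009 ≡ 232
1816 = 1024 + 512 + 256 + 16 + 8, so 1733^1816 ≡ 232·247·349·169·2238 ≡ 169 (mod 2251)
1816^2 = 3297856 ≡ 141
1816^4 ≡ 141^2 = 19881 ≡ 1873
1816^8 ≡ 1873^2 = 3508129 ≡ 1071
1816^16 ≡ 1071^2 = 1147041 ≡ 1282
1816^32 ≡ 1282^2 = 1643524 ≡ 294
1816^64 ≡ 294^2 = 86436 ≡ 898
1816^128 ≡ 898^2 = 806404 ≡ 546
1816^256 ≡ 546^2 = 298116 ≡ 984
1816^512 ≡ 984^2 = 968256 ≡ 326
1816^1024 ≡ 326^2 = 106276 ≡ 479
1499 = 1024 + 256 + 128 + 64 + 16 + 8 + 2 + 1, so 1816^1499 ≡ 479·984·546·898·1282·1071·141·1816 ≡ 990 (mod 2251)
169·990 = 167310 ≡ 736 (mod 2251)
2144 ≠ 736, so verification fails.

reject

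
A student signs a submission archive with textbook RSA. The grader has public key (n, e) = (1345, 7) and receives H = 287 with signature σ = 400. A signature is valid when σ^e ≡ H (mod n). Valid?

σ^2 ≡ 400^2 = 160000 ≡ 1290
σ^4 ≡ 1290^2 = 1664100 ≡ 335
7 = 4 + 2 + 1, so σ^7 ≡ 335·1290·400 ≡ 600 (mod 1345)
The recovered value 600 does not match the digest 287.

no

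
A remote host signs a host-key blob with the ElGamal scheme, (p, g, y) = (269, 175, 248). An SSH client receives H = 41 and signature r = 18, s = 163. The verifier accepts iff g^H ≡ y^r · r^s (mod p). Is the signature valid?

invalid

Left side g^H mod p:
175^2 = 30625 ≡ 228
175^4 ≡ 228^2 = 51984 ≡ 67
175^8 ≡ 67^2 = 4489 ≡ 185
175^16 ≡ 185^2 = 34225 ≡ 62
175^32 ≡ 62^2 = 3844 ≡ 78
41 = 32 + 8 + 1, so 175^41 ≡ 78·185·175 ≡ 147 (mod 269)
Right side y^r · r^s mod p:
248^2 = 61504 ≡ 172
248^4 ≡ 172^2 = 29584 ≡ 263
248^8 ≡ 263^2 = 69169 ≡ 36
248^16 ≡ 36^2 = 1296 ≡ 220
18 = 16 + 2, so 248^18 ≡ 220·172 ≡ 180 (mod 269)
18^2 = 324 ≡ 55
18^4 ≡ 55^2 = 3025 ≡ 66
18^8 ≡ 66^2 = 4356 ≡ 52
18^16 ≡ 52^2 = 2704 ≡ 14
18^32 ≡ 14^2 = 196
18^64 ≡ 196^2 = 38416 ≡ 218
18^128 ≡ 218^2 = 47524 ≡ 180
163 = 128 + 32 + 2 + 1, so 18^163 ≡ 180·196·55·18 ≡ 240 (mod 269)
180·240 = 43200 ≡ 160 (mod 269)
147 ≠ 160, so verification fails.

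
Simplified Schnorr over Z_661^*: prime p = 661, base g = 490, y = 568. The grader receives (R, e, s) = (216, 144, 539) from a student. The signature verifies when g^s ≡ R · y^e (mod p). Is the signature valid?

invalid

g^s mod p:
Squares mod 661: 490^1≡490, 490^2≡157, 490^4≡192, 490^8≡509, 490^16≡630, 490^32≡300, 490^64≡104, 490^128≡240, 490^256≡93, 490^512≡56
539 = 512 + 16 + 8 + 2 + 1, so 490^539 ≡ 56·630·509·157·490 ≡ 71 (mod 661)
R · y^e mod p:
Squares mod 661: 568^1≡568, 568^2≡56, 568^4≡492, 568^8≡138, 568^16≡536, 568^32≡422, 568^64≡275, 568^128≡271
144 = 128 + 16, so 568^144 ≡ 271·536 ≡ 497 (mod 661)
216·497 = 107352 ≡ 270 (mod 661)
71 ≠ 270; the check fails.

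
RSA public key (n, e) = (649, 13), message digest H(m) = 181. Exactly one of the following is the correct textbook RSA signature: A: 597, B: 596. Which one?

Candidate A: Squares mod 649: 597^1≡597, 597^2≡108, 597^4≡631, 597^8≡324; 13 = 8 + 4 + 1, so 597^13 ≡ 324·631·597 ≡ 181 (mod 649)
  → matches H(m) = 181
Candidate B: Squares mod 649: 596^1≡596, 596^2≡213, 596^4≡588, 596^8≡476; 13 = 8 + 4 + 1, so 596^13 ≡ 476·588·596 ≡ 129 (mod 649)

A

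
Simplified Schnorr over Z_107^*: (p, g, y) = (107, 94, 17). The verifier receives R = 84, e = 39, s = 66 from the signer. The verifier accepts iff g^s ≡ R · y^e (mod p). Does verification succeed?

fails

g^s mod p:
94^2 = 8836 ≡ 62
94^4 ≡ 62^2 = 3844 ≡ 99
94^8 ≡ 99^2 = 9801 ≡ 64
94^16 ≡ 64^2 = 4096 ≡ 30
94^32 ≡ 30^2 = 900 ≡ 44
94^64 ≡ 44^2 = 1936 ≡ 10
66 = 64 + 2, so 94^66 ≡ 10·62 ≡ 85 (mod 107)
R · y^e mod p:
17^2 = 289 ≡ 75
17^4 ≡ 75^2 = 5625 ≡ 61
17^8 ≡ 61^2 = 3721 ≡ 83
17^16 ≡ 83^2 = 6889 ≡ 41
17^32 ≡ 41^2 = 1681 ≡ 76
39 = 32 + 4 + 2 + 1, so 17^39 ≡ 76·61·75·17 ≡ 6 (mod 107)
84·6 = 504 ≡ 76 (mod 107)
85 ≠ 76; the check fails.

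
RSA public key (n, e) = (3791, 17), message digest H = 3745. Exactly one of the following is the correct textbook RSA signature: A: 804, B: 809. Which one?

A

Candidate A: Squares mod 3791: 804^1≡804, 804^2≡1946, 804^4≡3498, 804^8≡2447, 804^16≡1820; 17 = 16 + 1, so 804^17 ≡ 1820·804 ≡ 3745 (mod 3791)
  → matches H = 3745
Candidate B: Squares mod 3791: 809^1≡809, 809^2≡2429, 809^4≡1245, 809^8≡3297, 809^16≡1412; 17 = 16 + 1, so 809^17 ≡ 1412·809 ≡ 1217 (mod 3791)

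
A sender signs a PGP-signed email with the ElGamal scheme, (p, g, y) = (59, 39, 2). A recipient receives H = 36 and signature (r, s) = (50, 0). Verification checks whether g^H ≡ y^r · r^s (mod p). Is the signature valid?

invalid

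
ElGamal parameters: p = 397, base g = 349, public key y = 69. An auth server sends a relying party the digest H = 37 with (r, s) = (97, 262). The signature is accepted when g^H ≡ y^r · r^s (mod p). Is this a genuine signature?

genuine

Left side g^H mod p:
Squares mod 397: 349^1≡349, 349^2≡319, 349^4≡129, 349^8≡364, 349^16≡295, 349^32≡82
37 = 32 + 4 + 1, so 349^37 ≡ 82·129·349 ≡ 19 (mod 397)
Right side y^r · r^s mod p:
Squares mod 397: 69^1≡69, 69^2≡394, 69^4≡9, 69^8≡81, 69^16≡209, 69^32≡11, 69^64≡121
97 = 64 + 32 + 1, so 69^97 ≡ 121·11·69 ≡ 132 (mod 397)
Squares mod 397: 97^1≡97, 97^2≡278, 97^4≡266, 97^8≡90, 97^16≡160, 97^32≡192, 97^64≡340, 97^128≡73, 97^256≡168
262 = 256 + 4 + 2, so 97^262 ≡ 168·266·278 ≡ 340 (mod 397)
132·340 = 44880 ≡ 19 (mod 397)
19 ≡ 19 (mod 397), so the signature is genuine.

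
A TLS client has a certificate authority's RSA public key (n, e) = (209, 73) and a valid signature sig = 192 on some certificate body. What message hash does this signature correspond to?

59

sig^2 ≡ 192^2 = 36864 ≡ 80
sig^4 ≡ 80^2 = 6400 ≡ 130
sig^8 ≡ 130^2 = 16900 ≡ 180
sig^16 ≡ 180^2 = 32400 ≡ 5
sig^32 ≡ 5^2 = 25
sig^64 ≡ 25^2 = 625 ≡ 207
73 = 64 + 8 + 1, so sig^73 ≡ 207·180·192 ≡ 59 (mod 209)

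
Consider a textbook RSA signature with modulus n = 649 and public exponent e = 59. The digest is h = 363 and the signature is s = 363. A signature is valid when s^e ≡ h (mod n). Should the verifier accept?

accept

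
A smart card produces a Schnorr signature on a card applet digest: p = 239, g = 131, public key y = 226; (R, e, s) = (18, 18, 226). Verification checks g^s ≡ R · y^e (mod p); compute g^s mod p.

220

131^226 mod 239 = 220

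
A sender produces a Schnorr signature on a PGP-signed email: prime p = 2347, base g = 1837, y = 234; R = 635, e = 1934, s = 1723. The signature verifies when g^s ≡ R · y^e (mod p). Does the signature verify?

g^s mod p:
1837^2 = 3374569 ≡ 1930
1837^4 ≡ 1930^2 = 3724900 ≡ 211
1837^8 ≡ 211^2 = 44521 ≡ 2275
1837^16 ≡ 2275^2 = 5175625 ≡ 490
1837^32 ≡ 490^2 = 240100 ≡ 706
1837^64 ≡ 706^2 = 498436 ≡ 872
1837^128 ≡ 872^2 = 760384 ≡ 2303
1837^256 ≡ 2303^2 = 5303809 ≡ 1936
1837^512 ≡ 1936^2 = 3748096 ≡ 2284
1837^1024 ≡ 2284^2 = 5216656 ≡ 1622
1723 = 1024 + 512 + 128 + 32 + 16 + 8 + 2 + 1, so 1837^1723 ≡ 1622·2284·2303·706·490·2275·1930·1837 ≡ 1759 (mod 2347)
R · y^e mod p:
234^2 = 54756 ≡ 775
234^4 ≡ 775^2 = 600625 ≡ 2140
234^8 ≡ 2140^2 = 4579600 ≡ 603
234^16 ≡ 603^2 = 363609 ≡ 2171
234^32 ≡ 2171^2 = 4713241 ≡ 465
234^64 ≡ 465^2 = 216225 ≡ 301
234^128 ≡ 301^2 = 90601 ≡ 1415
234^256 ≡ 1415^2 = 2002225 ≡ 234
234^512 ≡ 234^2 = 54756 ≡ 775
234^1024 ≡ 775^2 = 600625 ≡ 2140
1934 = 1024 + 512 + 256 + 128 + 8 + 4 + 2, so 234^1934 ≡ 2140·775·234·1415·603·2140·775 ≡ 1576 (mod 2347)
635·1576 = 1000760 ≡ 938 (mod 2347)
1759 ≠ 938; the check fails.

does not verify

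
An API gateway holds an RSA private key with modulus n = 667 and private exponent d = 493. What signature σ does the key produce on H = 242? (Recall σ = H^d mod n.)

73

Squares mod 667: H^1≡242, H^2≡535, H^4≡82, H^8≡54, H^16≡248, H^32≡140, H^64≡257, H^128≡16, H^256≡256
493 = 256 + 128 + 64 + 32 + 8 + 4 + 1, so H^493 ≡ 256·16·257·140·54·82·242 ≡ 73 (mod 667)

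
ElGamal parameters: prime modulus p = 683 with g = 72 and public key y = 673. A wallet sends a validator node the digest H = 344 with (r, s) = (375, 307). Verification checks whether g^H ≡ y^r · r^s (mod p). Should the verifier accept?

accept

Left side g^H mod p:
72^2 = 5184 ≡ 403
72^4 ≡ 403^2 = 162409 ≡ 538
72^8 ≡ 538^2 = 289444 ≡ 535
72^16 ≡ 535^2 = 286225 ≡ 48
72^32 ≡ 48^2 = 2304 ≡ 255
72^64 ≡ 255^2 = 65025 ≡ 140
72^128 ≡ 140^2 = 19600 ≡ 476
72^256 ≡ 476^2 = 226576 ≡ 503
344 = 256 + 64 + 16 + 8, so 72^344 ≡ 503·140·48·535 ≡ 353 (mod 683)
Right side y^r · r^s mod p:
673^2 = 452929 ≡ 100
673^4 ≡ 100^2 = 10000 ≡ 438
673^8 ≡ 438^2 = 191844 ≡ 604
673^16 ≡ 604^2 = 364816 ≡ 94
673^32 ≡ 94^2 = 8836 ≡ 640
673^64 ≡ 640^2 = 409600 ≡ 483
673^128 ≡ 483^2 = 233289 ≡ 386
673^256 ≡ 386^2 = 148996 ≡ 102
375 = 256 + 64 + 32 + 16 + 4 + 2 + 1, so 673^375 ≡ 102·483·640·94·438·100·673 ≡ 202 (mod 683)
375^2 = 140625 ≡ 610
375^4 ≡ 610^2 = 372100 ≡ 548
375^8 ≡ 548^2 = 300304 ≡ 467
375^16 ≡ 467^2 = 218089 ≡ 212
375^32 ≡ 212^2 = 44944 ≡ 549
375^64 ≡ 549^2 = 301401 ≡ 198
375^128 ≡ 198^2 = 39204 ≡ 273
375^256 ≡ 273^2 = 74529 ≡ 82
307 = 256 + 32 + 16 + 2 + 1, so 375^307 ≡ 82·549·212·610·375 ≡ 208 (mod 683)
202·208 = 42016 ≡ 353 (mod 683)
353 ≡ 353 (mod 683), so the signature is genuine.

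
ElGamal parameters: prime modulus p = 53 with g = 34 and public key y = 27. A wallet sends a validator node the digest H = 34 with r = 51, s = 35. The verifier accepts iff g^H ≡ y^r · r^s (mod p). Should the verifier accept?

Left side g^H mod p:
Squares mod 53: 34^1≡34, 34^2≡43, 34^4≡47, 34^8≡36, 34^16≡24, 34^32≡46
34 = 32 + 2, so 34^34 ≡ 46·43 ≡ 17 (mod 53)
Right side y^r · r^s mod p:
Squares mod 53: 27^1≡27, 27^2≡40, 27^4≡10, 27^8≡47, 27^16≡36, 27^32≡24
51 = 32 + 16 + 2 + 1, so 27^51 ≡ 24·36·40·27 ≡ 2 (mod 53)
Squares mod 53: 51^1≡51, 51^2≡4, 51^4≡16, 51^8≡44, 51^16≡28, 51^32≡42
35 = 32 + 2 + 1, so 51^35 ≡ 42·4·51 ≡ 35 (mod 53)
2·35 = 70 ≡ 17 (mod 53)
17 ≡ 17 (mod 53), so the signature is genuine.

accept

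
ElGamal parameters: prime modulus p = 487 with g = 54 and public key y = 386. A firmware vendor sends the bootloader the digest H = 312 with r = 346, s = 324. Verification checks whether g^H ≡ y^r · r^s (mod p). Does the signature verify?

verifies

Left side g^H mod p:
54^2 = 2916 ≡ 481
54^4 ≡ 481^2 = 231361 ≡ 36
54^8 ≡ 36^2 = 1296 ≡ 322
54^16 ≡ 322^2 = 103684 ≡ 440
54^32 ≡ 440^2 = 193600 ≡ 261
54^64 ≡ 261^2 = 68121 ≡ 428
54^128 ≡ 428^2 = 183184 ≡ 72
54^256 ≡ 72^2 = 5184 ≡ 314
312 = 256 + 32 + 16 + 8, so 54^312 ≡ 314·261·440·322 ≡ 251 (mod 487)
Right side y^r · r^s mod p:
386^2 = 148996 ≡ 461
386^4 ≡ 461^2 = 212521 ≡ 189
386^8 ≡ 189^2 = 35721 ≡ 170
386^16 ≡ 170^2 = 28900 ≡ 167
386^32 ≡ 167^2 = 27889 ≡ 130
386^64 ≡ 130^2 = 16900 ≡ 342
386^128 ≡ 342^2 = 116964 ≡ 84
386^256 ≡ 84^2 = 7056 ≡ 238
346 = 256 + 64 + 16 + 8 + 2, so 386^346 ≡ 238·342·167·170·461 ≡ 444 (mod 487)
346^2 = 119716 ≡ 401
346^4 ≡ 401^2 = 160801 ≡ 91
346^8 ≡ 91^2 = 8281 ≡ 2
346^16 ≡ 2^2 = 4
346^32 ≡ 4^2 = 16
346^64 ≡ 16^2 = 256
346^128 ≡ 256^2 = 65536 ≡ 278
346^256 ≡ 278^2 = 77284 ≡ 338
324 = 256 + 64 + 4, so 346^324 ≡ 338·256·91 ≡ 232 (mod 487)
444·232 = 103008 ≡ 251 (mod 487)
251 ≡ 251 (mod 487), so the signature is genuine.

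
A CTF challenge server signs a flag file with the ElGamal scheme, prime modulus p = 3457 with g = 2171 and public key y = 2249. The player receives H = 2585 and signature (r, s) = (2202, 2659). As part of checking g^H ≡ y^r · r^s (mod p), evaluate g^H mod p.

1470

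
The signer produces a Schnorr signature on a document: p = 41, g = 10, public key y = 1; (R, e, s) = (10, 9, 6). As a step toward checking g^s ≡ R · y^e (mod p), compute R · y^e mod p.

10

1^2 = 1
1^4 ≡ 1^2 = 1
1^8 ≡ 1^2 = 1
9 = 8 + 1, so 1^9 ≡ 1·1 ≡ 1 (mod 41)
R · y^e ≡ 10·1 = 10 ≡ 10 (mod 41)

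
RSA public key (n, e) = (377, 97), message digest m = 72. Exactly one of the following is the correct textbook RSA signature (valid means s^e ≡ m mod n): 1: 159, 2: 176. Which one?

Candidate 1: Squares mod 377: 159^1≡159, 159^2≡22, 159^4≡107, 159^8≡139, 159^16≡94, 159^32≡165, 159^64≡81; 97 = 64 + 32 + 1, so 159^97 ≡ 81·165·159 ≡ 263 (mod 377)
Candidate 2: Squares mod 377: 176^1≡176, 176^2≡62, 176^4≡74, 176^8≡198, 176^16≡373, 176^32≡16, 176^64≡256; 97 = 64 + 32 + 1, so 176^97 ≡ 256·16·176 ≡ 72 (mod 377)
  → matches m = 72

2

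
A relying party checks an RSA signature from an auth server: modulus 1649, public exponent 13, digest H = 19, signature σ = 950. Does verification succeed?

passes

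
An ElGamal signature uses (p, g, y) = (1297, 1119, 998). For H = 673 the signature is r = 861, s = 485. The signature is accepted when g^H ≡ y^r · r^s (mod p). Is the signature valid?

valid

Left side g^H mod p:
1119^2 = 1252161 ≡ 556
1119^4 ≡ 556^2 = 309136 ≡ 450
1119^8 ≡ 450^2 = 202500 ≡ 168
1119^16 ≡ 168^2 = 28224 ≡ 987
1119^32 ≡ 987^2 = 974169 ≡ 122
1119^64 ≡ 122^2 = 14884 ≡ 617
1119^128 ≡ 617^2 = 380689 ≡ 668
1119^256 ≡ 668^2 = 446224 ≡ 56
1119^512 ≡ 56^2 = 3136 ≡ 542
673 = 512 + 128 + 32 + 1, so 1119^673 ≡ 542·668·122·1119 ≡ 716 (mod 1297)
Right side y^r · r^s mod p:
998^2 = 996004 ≡ 1205
998^4 ≡ 1205^2 = 1452025 ≡ 682
998^8 ≡ 682^2 = 465124 ≡ 798
998^16 ≡ 798^2 = 636804 ≡ 1274
998^32 ≡ 1274^2 = 1623076 ≡ 529
998^64 ≡ 529^2 = 279841 ≡ 986
998^128 ≡ 986^2 = 972196 ≡ 743
998^256 ≡ 743^2 = 552049 ≡ 824
998^512 ≡ 824^2 = 678976 ≡ 645
861 = 512 + 256 + 64 + 16 + 8 + 4 + 1, so 998^861 ≡ 645·824·986·1274·798·682·998 ≡ 188 (mod 1297)
861^2 = 741321 ≡ 734
861^4 ≡ 734^2 = 538756 ≡ 501
861^8 ≡ 501^2 = 251001 ≡ 680
861^16 ≡ 680^2 = 462400 ≡ 668
861^32 ≡ 668^2 = 446224 ≡ 56
861^64 ≡ 56^2 = 3136 ≡ 542
861^128 ≡ 542^2 = 293764 ≡ 642
861^256 ≡ 642^2 = 412164 ≡ 1015
485 = 256 + 128 + 64 + 32 + 4 + 1, so 861^485 ≡ 1015·642·542·56·501·861 ≡ 59 (mod 1297)
188·59 = 11092 ≡ 716 (mod 1297)
716 ≡ 716 (mod 1297), so the signature is genuine.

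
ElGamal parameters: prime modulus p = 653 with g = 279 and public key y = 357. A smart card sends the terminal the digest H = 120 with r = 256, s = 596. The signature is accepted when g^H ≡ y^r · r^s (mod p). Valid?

Left side g^H mod p:
279^2 = 77841 ≡ 134
279^4 ≡ 134^2 = 17956 ≡ 325
279^8 ≡ 325^2 = 105625 ≡ 492
279^16 ≡ 492^2 = 242064 ≡ 454
279^32 ≡ 454^2 = 206116 ≡ 421
279^64 ≡ 421^2 = 177241 ≡ 278
120 = 64 + 32 + 16 + 8, so 279^120 ≡ 278·421·454·492 ≡ 465 (mod 653)
Right side y^r · r^s mod p:
357^2 = 127449 ≡ 114
357^4 ≡ 114^2 = 12996 ≡ 589
357^8 ≡ 589^2 = 346921 ≡ 178
357^16 ≡ 178^2 = 31684 ≡ 340
357^32 ≡ 340^2 = 115600 ≡ 19
357^64 ≡ 19^2 = 361
357^128 ≡ 361^2 = 130321 ≡ 374
357^256 ≡ 374^2 = 139876 ≡ 134
256^2 = 65536 ≡ 236
256^4 ≡ 236^2 = 55696 ≡ 191
256^8 ≡ 191^2 = 36481 ≡ 566
256^16 ≡ 566^2 = 320356 ≡ 386
256^32 ≡ 386^2 = 148996 ≡ 112
256^64 ≡ 112^2 = 12544 ≡ 137
256^128 ≡ 137^2 = 18769 ≡ 485
256^256 ≡ 485^2 = 235225 ≡ 145
256^512 ≡ 145^2 = 21025 ≡ 129
596 = 512 + 64 + 16 + 4, so 256^596 ≡ 129·137·386·191 ≡ 619 (mod 653)
134·619 = 82946 ≡ 15 (mod 653)
465 ≠ 15, so verification fails.

no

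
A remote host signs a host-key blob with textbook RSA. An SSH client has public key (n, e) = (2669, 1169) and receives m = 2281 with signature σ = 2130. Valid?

σ^1169 mod 2669 = 2385
σ^1169 mod 2669 = 2385, but m = 2281.

no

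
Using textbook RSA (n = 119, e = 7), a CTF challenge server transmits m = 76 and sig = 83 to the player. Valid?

yes

Squares mod 119: sig^1≡83, sig^2≡106, sig^4≡50
7 = 4 + 2 + 1, so sig^7 ≡ 50·106·83 ≡ 76 (mod 119)
76 = m, so the signature checks out.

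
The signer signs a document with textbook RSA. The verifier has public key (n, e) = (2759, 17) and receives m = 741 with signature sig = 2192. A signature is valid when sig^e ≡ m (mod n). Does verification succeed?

fails

Squares mod 2759: sig^1≡2192, sig^2≡1445, sig^4≡2221, sig^8≡2508, sig^16≡2303
17 = 16 + 1, so sig^17 ≡ 2303·2192 ≡ 1965 (mod 2759)
1965 ≠ 741, so verification fails.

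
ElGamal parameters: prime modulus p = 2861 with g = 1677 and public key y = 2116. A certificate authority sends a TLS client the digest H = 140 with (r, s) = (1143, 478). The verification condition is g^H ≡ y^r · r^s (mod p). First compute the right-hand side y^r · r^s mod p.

246

2116^2 = 4477456 ≡ 2852
2116^4 ≡ 2852^2 = 8133904 ≡ 81
2116^8 ≡ 81^2 = 6561 ≡ 839
2116^16 ≡ 839^2 = 703921 ≡ 115
2116^32 ≡ 115^2 = 13225 ≡ 1781
2116^64 ≡ 1781^2 = 3171961 ≡ 1973
2116^128 ≡ 1973^2 = 3892729 ≡ 1769
2116^256 ≡ 1769^2 = 3129361 ≡ 2288
2116^512 ≡ 2288^2 = 5234944 ≡ 2175
2116^1024 ≡ 2175^2 = 4730625 ≡ 1392
1143 = 1024 + 64 + 32 + 16 + 4 + 2 + 1, so 2116^1143 ≡ 1392·1973·1781·115·81·2852·2116 ≡ 572 (mod 2861)
1143^2 = 1306449 ≡ 1833
1143^4 ≡ 1833^2 = 3359889 ≡ 1075
1143^8 ≡ 1075^2 = 1155625 ≡ 2642
1143^16 ≡ 2642^2 = 6980164 ≡ 2185
1143^32 ≡ 2185^2 = 4774225 ≡ 2077
1143^64 ≡ 2077^2 = 4313929 ≡ 2402
1143^128 ≡ 2402^2 = 5769604 ≡ 1828
1143^256 ≡ 1828^2 = 3341584 ≡ 2797
478 = 256 + 128 + 64 + 16 + 8 + 4 + 2, so 1143^478 ≡ 2797·1828·2402·2185·2642·1075·1833 ≡ 1631 (mod 2861)
y^r · r^s ≡ 572·1631 = 932932 ≡ 246 (mod 2861)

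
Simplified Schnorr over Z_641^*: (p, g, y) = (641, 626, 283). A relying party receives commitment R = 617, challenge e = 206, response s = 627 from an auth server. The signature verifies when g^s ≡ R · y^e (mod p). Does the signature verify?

g^s mod p:
626^2 = 391876 ≡ 225
626^4 ≡ 225^2 = 50625 ≡ 627
626^8 ≡ 627^2 = 393129 ≡ 196
626^16 ≡ 196^2 = 38416 ≡ 597
626^32 ≡ 597^2 = 356409 ≡ 13
626^64 ≡ 13^2 = 169
626^128 ≡ 169^2 = 28561 ≡ 357
626^256 ≡ 357^2 = 127449 ≡ 531
626^512 ≡ 531^2 = 281961 ≡ 562
627 = 512 + 64 + 32 + 16 + 2 + 1, so 626^627 ≡ 562·169·13·597·225·626 ≡ 33 (mod 641)
R · y^e mod p:
283^2 = 80089 ≡ 605
283^4 ≡ 605^2 = 366025 ≡ 14
283^8 ≡ 14^2 = 196
283^16 ≡ 196^2 = 38416 ≡ 597
283^32 ≡ 597^2 = 356409 ≡ 13
283^64 ≡ 13^2 = 169
283^128 ≡ 169^2 = 28561 ≡ 357
206 = 128 + 64 + 8 + 4 + 2, so 283^206 ≡ 357·169·196·14·605 ≡ 239 (mod 641)
617·239 = 147463 ≡ 33 (mod 641)
33 ≡ 33 (mod 641); signature holds.

verifies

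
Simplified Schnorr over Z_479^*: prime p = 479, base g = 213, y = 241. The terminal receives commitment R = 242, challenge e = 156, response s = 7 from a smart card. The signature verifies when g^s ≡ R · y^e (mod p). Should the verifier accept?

g^s mod p:
Squares mod 479: 213^1≡213, 213^2≡343, 213^4≡294
7 = 4 + 2 + 1, so 213^7 ≡ 294·343·213 ≡ 28 (mod 479)
R · y^e mod p:
Squares mod 479: 241^1≡241, 241^2≡122, 241^4≡35, 241^8≡267, 241^16≡397, 241^32≡18, 241^64≡324, 241^128≡75
156 = 128 + 16 + 8 + 4, so 241^156 ≡ 75·397·267·35 ≡ 107 (mod 479)
242·107 = 25894 ≡ 28 (mod 479)
28 ≡ 28 (mod 479); signature holds.

accept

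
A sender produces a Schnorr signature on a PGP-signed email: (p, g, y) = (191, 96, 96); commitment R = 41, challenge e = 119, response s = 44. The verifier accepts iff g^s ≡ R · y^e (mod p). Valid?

no

g^s mod p:
96^2 = 9216 ≡ 48
96^4 ≡ 48^2 = 2304 ≡ 12
96^8 ≡ 12^2 = 144
96^16 ≡ 144^2 = 20736 ≡ 108
96^32 ≡ 108^2 = 11664 ≡ 13
44 = 32 + 8 + 4, so 96^44 ≡ 13·144·12 ≡ 117 (mod 191)
R · y^e mod p:
96^2 = 9216 ≡ 48
96^4 ≡ 48^2 = 2304 ≡ 12
96^8 ≡ 12^2 = 144
96^16 ≡ 144^2 = 20736 ≡ 108
96^32 ≡ 108^2 = 11664 ≡ 13
96^64 ≡ 13^2 = 169
119 = 64 + 32 + 16 + 4 + 2 + 1, so 96^119 ≡ 169·13·108·12·48·96 ≡ 81 (mod 191)
41·81 = 3321 ≡ 74 (mod 191)
117 ≠ 74; the check fails.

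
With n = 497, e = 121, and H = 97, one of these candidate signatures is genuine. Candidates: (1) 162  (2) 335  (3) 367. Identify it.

Candidate 1: Squares mod 497: 162^1≡162, 162^2≡400, 162^4≡463, 162^8≡162, 162^16≡400, 162^32≡463, 162^64≡162; 121 = 64 + 32 + 16 + 8 + 1, so 162^121 ≡ 162·463·400·162·162 ≡ 400 (mod 497)
Candidate 2: Squares mod 497: 335^1≡335, 335^2≡400, 335^4≡463, 335^8≡162, 335^16≡400, 335^32≡463, 335^64≡162; 121 = 64 + 32 + 16 + 8 + 1, so 335^121 ≡ 162·463·400·162·335 ≡ 97 (mod 497)
  → matches H = 97
Candidate 3: Squares mod 497: 367^1≡367, 367^2≡2, 367^4≡4, 367^8≡16, 367^16≡256, 367^32≡429, 367^64≡151; 121 = 64 + 32 + 16 + 8 + 1, so 367^121 ≡ 151·429·256·16·367 ≡ 185 (mod 497)

2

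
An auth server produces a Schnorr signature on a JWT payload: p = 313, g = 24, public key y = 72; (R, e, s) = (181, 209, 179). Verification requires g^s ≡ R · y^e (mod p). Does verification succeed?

fails

g^s mod p:
Squares mod 313: 24^1≡24, 24^2≡263, 24^4≡309, 24^8≡16, 24^16≡256, 24^32≡119, 24^64≡76, 24^128≡142
179 = 128 + 32 + 16 + 2 + 1, so 24^179 ≡ 142·119·256·263·24 ≡ 275 (mod 313)
R · y^e mod p:
Squares mod 313: 72^1≡72, 72^2≡176, 72^4≡302, 72^8≡121, 72^16≡243, 72^32≡205, 72^64≡83, 72^128≡3
209 = 128 + 64 + 16 + 1, so 72^209 ≡ 3·83·243·72 ≡ 170 (mod 313)
181·170 = 30770 ≡ 96 (mod 313)
275 ≠ 96; the check fails.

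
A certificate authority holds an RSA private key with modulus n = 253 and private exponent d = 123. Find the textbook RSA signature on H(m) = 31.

Squares mod 253: (H(m))^1≡31, (H(m))^2≡202, (H(m))^4≡71, (H(m))^8≡234, (H(m))^16≡108, (H(m))^32≡26, (H(m))^64≡170
123 = 64 + 32 + 16 + 8 + 2 + 1, so (H(m))^123 ≡ 170·26·108·234·202·31 ≡ 179 (mod 253)

179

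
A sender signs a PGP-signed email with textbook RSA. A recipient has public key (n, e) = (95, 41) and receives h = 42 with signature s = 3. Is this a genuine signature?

forged

s^2 ≡ 3^2 = 9
s^4 ≡ 9^2 = 81
s^8 ≡ 81^2 = 6561 ≡ 6
s^16 ≡ 6^2 = 36
s^32 ≡ 36^2 = 1296 ≡ 61
41 = 32 + 8 + 1, so s^41 ≡ 61·6·3 ≡ 53 (mod 95)
s^41 mod 95 = 53, but h = 42.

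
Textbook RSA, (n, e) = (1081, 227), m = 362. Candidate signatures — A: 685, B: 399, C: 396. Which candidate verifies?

C

Candidate A: Squares mod 1081: 685^1≡685, 685^2≡71, 685^4≡717, 685^8≡614, 685^16≡808, 685^32≡1021, 685^64≡357, 685^128≡972; 227 = 128 + 64 + 32 + 2 + 1, so 685^227 ≡ 972·357·1021·71·685 ≡ 719 (mod 1081)
Candidate B: Squares mod 1081: 399^1≡399, 399^2≡294, 399^4≡1037, 399^8≡855, 399^16≡269, 399^32≡1015, 399^64≡32, 399^128≡1024; 227 = 128 + 64 + 32 + 2 + 1, so 399^227 ≡ 1024·32·1015·294·399 ≡ 932 (mod 1081)
Candidate C: Squares mod 1081: 396^1≡396, 396^2≡71, 396^4≡717, 396^8≡614, 396^16≡808, 396^32≡1021, 396^64≡357, 396^128≡972; 227 = 128 + 64 + 32 + 2 + 1, so 396^227 ≡ 972·357·1021·71·396 ≡ 362 (mod 1081)
  → matches m = 362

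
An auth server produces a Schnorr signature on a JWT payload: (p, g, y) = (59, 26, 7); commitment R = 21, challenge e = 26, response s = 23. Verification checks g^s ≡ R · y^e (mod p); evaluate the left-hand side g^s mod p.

41

Squares mod 59: 26^1≡26, 26^2≡27, 26^4≡21, 26^8≡28, 26^16≡17
23 = 16 + 4 + 2 + 1, so 26^23 ≡ 17·21·27·26 ≡ 41 (mod 59)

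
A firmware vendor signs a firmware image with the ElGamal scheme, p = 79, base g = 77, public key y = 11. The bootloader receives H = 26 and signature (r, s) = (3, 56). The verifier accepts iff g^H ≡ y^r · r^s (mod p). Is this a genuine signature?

Left side g^H mod p:
77^26 mod 79 = 23
Right side y^r · r^s mod p:
11^3 mod 79 = 67
3^56 mod 79 = 31
67·31 = 2077 ≡ 23 (mod 79)
23 ≡ 23 (mod 79), so the signature is genuine.

genuine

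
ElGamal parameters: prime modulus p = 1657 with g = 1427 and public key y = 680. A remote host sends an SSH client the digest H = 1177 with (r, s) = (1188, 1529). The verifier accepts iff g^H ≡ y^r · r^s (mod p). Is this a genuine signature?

Left side g^H mod p:
1427^2 = 2036329 ≡ 1533
1427^4 ≡ 1533^2 = 2350089 ≡ 463
1427^8 ≡ 463^2 = 214369 ≡ 616
1427^16 ≡ 616^2 = 379456 ≡ 3
1427^32 ≡ 3^2 = 9
1427^64 ≡ 9^2 = 81
1427^128 ≡ 81^2 = 6561 ≡ 1590
1427^256 ≡ 1590^2 = 2528100 ≡ 1175
1427^512 ≡ 1175^2 = 1380625 ≡ 344
1427^1024 ≡ 344^2 = 118336 ≡ 689
1177 = 1024 + 128 + 16 + 8 + 1, so 1427^1177 ≡ 689·1590·3·616·1427 ≡ 1256 (mod 1657)
Right side y^r · r^s mod p:
680^2 = 462400 ≡ 97
680^4 ≡ 97^2 = 9409 ≡ 1124
680^8 ≡ 1124^2 = 1263376 ≡ 742
680^16 ≡ 742^2 = 550564 ≡ 440
680^32 ≡ 440^2 = 193600 ≡ 1388
680^64 ≡ 1388^2 = 1926544 ≡ 1110
680^128 ≡ 1110^2 = 1232100 ≡ 949
680^256 ≡ 949^2 = 900601 ≡ 850
680^512 ≡ 850^2 = 722500 ≡ 48
680^1024 ≡ 48^2 = 2304 ≡ 647
1188 = 1024 + 128 + 32 + 4, so 680^1188 ≡ 647·949·1388·1124 ≡ 201 (mod 1657)
1188^2 = 1411344 ≡ 1237
1188^4 ≡ 1237^2 = 1530169 ≡ 758
1188^8 ≡ 758^2 = 574564 ≡ 1242
1188^16 ≡ 1242^2 = 1542564 ≡ 1554
1188^32 ≡ 1554^2 = 2414916 ≡ 667
1188^64 ≡ 667^2 = 444889 ≡ 813
1188^128 ≡ 813^2 = 660969 ≡ 1483
1188^256 ≡ 1483^2 = 2199289 ≡ 450
1188^512 ≡ 450^2 = 202500 ≡ 346
1188^1024 ≡ 346^2 = 119716 ≡ 412
1529 = 1024 + 256 + 128 + 64 + 32 + 16 + 8 + 1, so 1188^1529 ≡ 412·450·1483·813·667·1554·1242·1188 ≡ 336 (mod 1657)
201·336 = 67536 ≡ 1256 (mod 1657)
1256 ≡ 1256 (mod 1657), so the signature is genuine.

genuine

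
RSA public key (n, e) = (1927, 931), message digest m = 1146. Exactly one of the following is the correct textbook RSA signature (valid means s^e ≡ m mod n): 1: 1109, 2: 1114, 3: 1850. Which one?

Candidate 1: Squares mod 1927: 1109^1≡1109, 1109^2≡455, 1109^4≡836, 1109^8≡1322, 1109^16≡1822, 1109^32≡1390, 1109^64≡1246, 1109^128≡1281, 1109^256≡1084, 1109^512≡1513; 931 = 512 + 256 + 128 + 32 + 2 + 1, so 1109^931 ≡ 1513·1084·1281·1390·455·1109 ≡ 1146 (mod 1927)
  → matches m = 1146
Candidate 2: Squares mod 1927: 1114^1≡1114, 1114^2≡8, 1114^4≡64, 1114^8≡242, 1114^16≡754, 1114^32≡51, 1114^64≡674, 1114^128≡1431, 1114^256≡1287, 1114^512≡1076; 931 = 512 + 256 + 128 + 32 + 2 + 1, so 1114^931 ≡ 1076·1287·1431·51·8·1114 ≡ 391 (mod 1927)
Candidate 3: Squares mod 1927: 1850^1≡1850, 1850^2≡148, 1850^4≡707, 1850^8≡756, 1850^16≡1144, 1850^32≡303, 1850^64≡1240, 1850^128≡1781, 1850^256≡119, 1850^512≡672; 931 = 512 + 256 + 128 + 32 + 2 + 1, so 1850^931 ≡ 672·119·1781·303·148·1850 ≡ 241 (mod 1927)

1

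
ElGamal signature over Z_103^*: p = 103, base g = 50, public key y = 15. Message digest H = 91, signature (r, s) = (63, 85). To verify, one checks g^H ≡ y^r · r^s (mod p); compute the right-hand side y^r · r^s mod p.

7

Squares mod 103: 15^1≡15, 15^2≡19, 15^4≡52, 15^8≡26, 15^16≡58, 15^32≡68
63 = 32 + 16 + 8 + 4 + 2 + 1, so 15^63 ≡ 68·58·26·52·19·15 ≡ 13 (mod 103)
Squares mod 103: 63^1≡63, 63^2≡55, 63^4≡38, 63^8≡2, 63^16≡4, 63^32≡16, 63^64≡50
85 = 64 + 16 + 4 + 1, so 63^85 ≡ 50·4·38·63 ≡ 56 (mod 103)
y^r · r^s ≡ 13·56 = 728 ≡ 7 (mod 103)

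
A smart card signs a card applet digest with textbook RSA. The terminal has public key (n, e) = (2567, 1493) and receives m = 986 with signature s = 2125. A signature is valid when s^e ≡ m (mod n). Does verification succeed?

passes

s^2 ≡ 2125^2 = 4515625 ≡ 272
s^4 ≡ 272^2 = 73984 ≡ 2108
s^8 ≡ 2108^2 = 4443664 ≡ 187
s^16 ≡ 187^2 = 34969 ≡ 1598
s^32 ≡ 1598^2 = 2553604 ≡ 2006
s^64 ≡ 2006^2 = 4024036 ≡ 1547
s^128 ≡ 1547^2 = 2393209 ≡ 765
s^256 ≡ 765^2 = 585225 ≡ 2516
s^512 ≡ 2516^2 = 6330256 ≡ 34
s^1024 ≡ 34^2 = 1156
1493 = 1024 + 256 + 128 + 64 + 16 + 4 + 1, so s^1493 ≡ 1156·2516·765·1547·1598·2108·2125 ≡ 986 (mod 2567)
Since 986 equals the digest 986, verification succeeds.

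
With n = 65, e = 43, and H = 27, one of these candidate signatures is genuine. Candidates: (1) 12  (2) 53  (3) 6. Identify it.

Candidate 1: Squares mod 65: 12^1≡12, 12^2≡14, 12^4≡1, 12^8≡1, 12^16≡1, 12^32≡1; 43 = 32 + 8 + 2 + 1, so 12^43 ≡ 1·1·14·12 ≡ 38 (mod 65)
Candidate 2: Squares mod 65: 53^1≡53, 53^2≡14, 53^4≡1, 53^8≡1, 53^16≡1, 53^32≡1; 43 = 32 + 8 + 2 + 1, so 53^43 ≡ 1·1·14·53 ≡ 27 (mod 65)
  → matches H = 27
Candidate 3: Squares mod 65: 6^1≡6, 6^2≡36, 6^4≡61, 6^8≡16, 6^16≡61, 6^32≡16; 43 = 32 + 8 + 2 + 1, so 6^43 ≡ 16·16·36·6 ≡ 46 (mod 65)

2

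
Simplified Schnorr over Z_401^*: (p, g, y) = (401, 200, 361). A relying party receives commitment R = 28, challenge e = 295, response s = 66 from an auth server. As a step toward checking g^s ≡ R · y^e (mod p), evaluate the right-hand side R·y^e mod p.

183

361^2 = 130321 ≡ 397
361^4 ≡ 397^2 = 157609 ≡ 16
361^8 ≡ 16^2 = 256
361^16 ≡ 256^2 = 65536 ≡ 173
361^32 ≡ 173^2 = 29929 ≡ 255
361^64 ≡ 255^2 = 65025 ≡ 63
361^128 ≡ 63^2 = 3969 ≡ 360
361^256 ≡ 360^2 = 129600 ≡ 77
295 = 256 + 32 + 4 + 2 + 1, so 361^295 ≡ 77·255·16·397·361 ≡ 250 (mod 401)
R · y^e ≡ 28·250 = 7000 ≡ 183 (mod 401)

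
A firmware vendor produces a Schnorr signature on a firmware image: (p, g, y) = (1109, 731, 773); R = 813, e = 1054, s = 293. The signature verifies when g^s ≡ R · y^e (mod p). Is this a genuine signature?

g^s mod p:
731^293 mod 1109 = 943
R · y^e mod p:
773^1054 mod 1109 = 68
813·68 = 55284 ≡ 943 (mod 1109)
943 ≡ 943 (mod 1109); signature holds.

genuine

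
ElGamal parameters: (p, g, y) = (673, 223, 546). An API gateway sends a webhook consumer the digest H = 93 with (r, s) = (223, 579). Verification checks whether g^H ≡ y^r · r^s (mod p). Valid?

Left side g^H mod p:
223^2 = 49729 ≡ 600
223^4 ≡ 600^2 = 360000 ≡ 618
223^8 ≡ 618^2 = 381924 ≡ 333
223^16 ≡ 333^2 = 110889 ≡ 517
223^32 ≡ 517^2 = 267289 ≡ 108
223^64 ≡ 108^2 = 11664 ≡ 223
93 = 64 + 16 + 8 + 4 + 1, so 223^93 ≡ 223·517·333·618·223 ≡ 229 (mod 673)
Right side y^r · r^s mod p:
546^2 = 298116 ≡ 650
546^4 ≡ 650^2 = 422500 ≡ 529
546^8 ≡ 529^2 = 279841 ≡ 546
546^16 ≡ 546^2 = 298116 ≡ 650
546^32 ≡ 650^2 = 422500 ≡ 529
546^64 ≡ 529^2 = 279841 ≡ 546
546^128 ≡ 546^2 = 298116 ≡ 650
223 = 128 + 64 + 16 + 8 + 4 + 2 + 1, so 546^223 ≡ 650·546·650·546·529·650·546 ≡ 620 (mod 673)
223^2 = 49729 ≡ 600
223^4 ≡ 600^2 = 360000 ≡ 618
223^8 ≡ 618^2 = 381924 ≡ 333
223^16 ≡ 333^2 = 110889 ≡ 517
223^32 ≡ 517^2 = 267289 ≡ 108
223^64 ≡ 108^2 = 11664 ≡ 223
223^128 ≡ 223^2 = 49729 ≡ 600
223^256 ≡ 600^2 = 360000 ≡ 618
223^512 ≡ 618^2 = 381924 ≡ 333
579 = 512 + 64 + 2 + 1, so 223^579 ≡ 333·223·600·223 ≡ 529 (mod 673)
620·529 = 327980 ≡ 229 (mod 673)
229 ≡ 229 (mod 673), so the signature is genuine.

yes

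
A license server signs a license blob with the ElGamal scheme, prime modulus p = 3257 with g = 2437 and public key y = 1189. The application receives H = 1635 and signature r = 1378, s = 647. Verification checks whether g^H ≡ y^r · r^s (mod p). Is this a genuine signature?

Left side g^H mod p:
2437^2 = 5938969 ≡ 1458
2437^4 ≡ 1458^2 = 2125764 ≡ 2200
2437^8 ≡ 2200^2 = 4840000 ≡ 98
2437^16 ≡ 98^2 = 9604 ≡ 3090
2437^32 ≡ 3090^2 = 9548100 ≡ 1833
2437^64 ≡ 1833^2 = 3359889 ≡ 1922
2437^128 ≡ 1922^2 = 3694084 ≡ 646
2437^256 ≡ 646^2 = 417316 ≡ 420
2437^512 ≡ 420^2 = 176400 ≡ 522
2437^1024 ≡ 522^2 = 272484 ≡ 2153
1635 = 1024 + 512 + 64 + 32 + 2 + 1, so 2437^1635 ≡ 2153·522·1922·1833·1458·2437 ≡ 2566 (mod 3257)
Right side y^r · r^s mod p:
1189^2 = 1413721 ≡ 183
1189^4 ≡ 183^2 = 33489 ≡ 919
1189^8 ≡ 919^2 = 844561 ≡ 998
1189^16 ≡ 998^2 = 996004 ≡ 2619
1189^32 ≡ 2619^2 = 6859161 ≡ 3176
1189^64 ≡ 3176^2 = 10086976 ≡ 47
1189^128 ≡ 47^2 = 2209
1189^256 ≡ 2209^2 = 4879681 ≡ 695
1189^512 ≡ 695^2 = 483025 ≡ 989
1189^1024 ≡ 989^2 = 978121 ≡ 1021
1378 = 1024 + 256 + 64 + 32 + 2, so 1189^1378 ≡ 1021·695·47·3176·183 ≡ 167 (mod 3257)
1378^2 = 1898884 ≡ 53
1378^4 ≡ 53^2 = 2809
1378^8 ≡ 2809^2 = 7890481 ≡ 2027
1378^16 ≡ 2027^2 = 4108729 ≡ 1652
1378^32 ≡ 1652^2 = 2729104 ≡ 2995
1378^64 ≡ 2995^2 = 8970025 ≡ 247
1378^128 ≡ 247^2 = 61009 ≡ 2383
1378^256 ≡ 2383^2 = 5678689 ≡ 1738
1378^512 ≡ 1738^2 = 3020644 ≡ 1405
647 = 512 + 128 + 4 + 2 + 1, so 1378^647 ≡ 1405·2383·2809·53·1378 ≡ 1065 (mod 3257)
167·1065 = 177855 ≡ 1977 (mod 3257)
2566 ≠ 1977, so verification fails.

forged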